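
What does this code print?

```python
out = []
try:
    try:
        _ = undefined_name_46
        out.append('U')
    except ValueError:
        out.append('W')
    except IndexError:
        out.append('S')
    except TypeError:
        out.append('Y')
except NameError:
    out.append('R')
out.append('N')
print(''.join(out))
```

Execution trace: 'R' (outer except NameError) → 'N' (after the try/except). Output: RN

Answer: RN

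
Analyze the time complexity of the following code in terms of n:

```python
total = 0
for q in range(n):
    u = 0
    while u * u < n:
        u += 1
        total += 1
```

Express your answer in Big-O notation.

Each loop level contributes: n × √n. Multiplying the contributions gives O(n√n).

Answer: O(n√n)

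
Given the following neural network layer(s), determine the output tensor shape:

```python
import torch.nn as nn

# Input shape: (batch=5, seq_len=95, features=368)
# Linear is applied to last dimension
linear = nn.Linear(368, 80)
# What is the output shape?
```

Input: (5, 95, 368) -> Output: (5, 95, 80)

Answer: (5, 95, 80)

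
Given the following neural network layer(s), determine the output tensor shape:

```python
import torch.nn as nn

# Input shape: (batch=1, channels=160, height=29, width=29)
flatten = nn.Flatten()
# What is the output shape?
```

Input: (1, 160, 29, 29) -> Output: (1, 134560)

Answer: (1, 134560)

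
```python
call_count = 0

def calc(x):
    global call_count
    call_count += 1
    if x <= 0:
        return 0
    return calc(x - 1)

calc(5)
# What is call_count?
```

Linear recursion stepping by 1: 6 calls from x=5 down to ≤0.

Answer: 6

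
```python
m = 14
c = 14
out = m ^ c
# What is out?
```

Trace:
`m = 14` → m = 14
`c = 14` → c = 14
`out = m ^ c` → out = 0
So out = 0

Answer: 0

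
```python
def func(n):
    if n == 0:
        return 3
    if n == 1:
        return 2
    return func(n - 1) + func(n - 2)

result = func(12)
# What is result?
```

Build up from base cases: func(0)=3, func(1)=2, func(2)=5, func(3)=7, func(4)=12, func(5)=19, func(6)=31, ..., func(12)=555

Answer: 555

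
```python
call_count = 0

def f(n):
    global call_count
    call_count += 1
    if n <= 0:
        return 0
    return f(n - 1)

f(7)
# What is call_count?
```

Linear recursion stepping by 1: 8 calls from n=7 down to ≤0.

Answer: 8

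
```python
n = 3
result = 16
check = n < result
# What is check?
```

Trace:
`n = 3` → n = 3
`result = 16` → result = 16
`check = n < result` → check = True
So check = True

Answer: True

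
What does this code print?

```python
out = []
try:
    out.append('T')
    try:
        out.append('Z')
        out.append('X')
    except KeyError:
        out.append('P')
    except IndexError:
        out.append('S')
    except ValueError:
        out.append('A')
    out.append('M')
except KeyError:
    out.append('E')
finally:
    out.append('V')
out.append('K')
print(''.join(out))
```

Execution trace: 'T' (try body) → 'Z' (inner try body) → 'X' (inner try body, no exception) → 'M' (try body, no exception) → 'V' (finally) → 'K' (after the try/except). Output: TZXMVK

Answer: TZXMVK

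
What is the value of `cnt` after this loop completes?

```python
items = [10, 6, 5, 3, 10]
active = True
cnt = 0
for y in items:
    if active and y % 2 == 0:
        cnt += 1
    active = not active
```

Count even values at even positions
`cnt` takes the values: 0 → 1 → 2

Answer: 2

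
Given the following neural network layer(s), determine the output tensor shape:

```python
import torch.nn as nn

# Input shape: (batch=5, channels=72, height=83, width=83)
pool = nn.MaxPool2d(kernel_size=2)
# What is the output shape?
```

Input: (5, 72, 83, 83) -> Output: (5, 72, 41, 41)

Answer: (5, 72, 41, 41)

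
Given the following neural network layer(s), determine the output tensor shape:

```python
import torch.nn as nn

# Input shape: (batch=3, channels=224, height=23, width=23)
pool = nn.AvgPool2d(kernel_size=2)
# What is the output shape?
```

Input: (3, 224, 23, 23) -> Output: (3, 224, 11, 11)

Answer: (3, 224, 11, 11)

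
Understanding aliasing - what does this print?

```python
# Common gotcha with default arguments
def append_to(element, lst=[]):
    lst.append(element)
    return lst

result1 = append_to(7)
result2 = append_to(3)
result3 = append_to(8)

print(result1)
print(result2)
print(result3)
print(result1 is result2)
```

Key concept: mutable default argument gotcha.
Step by step:
`result1 = append_to(7)` → result1 = [7]
`result2 = append_to(3)` → result1 = [7, 3] (same object as result2); result2 = [7, 3] (same object as result1)
`result3 = append_to(8)` → result1 = [7, 3, 8] (same object as result2, result3); result2 = [7, 3, 8] (same object as result1, result3); result3 = [7, 3, 8] (same object as result1, result2)
`print(result1)` → prints [7, 3, 8]
`print(result2)` → prints [7, 3, 8]
`print(result3)` → prints [7, 3, 8]
`print(result1 is result2)` → prints True

Answer:
[7, 3, 8]
[7, 3, 8]
[7, 3, 8]
True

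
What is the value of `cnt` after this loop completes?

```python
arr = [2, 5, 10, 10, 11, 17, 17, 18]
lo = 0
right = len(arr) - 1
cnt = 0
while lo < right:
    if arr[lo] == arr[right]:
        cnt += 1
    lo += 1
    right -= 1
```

Count matching pairs from ends
`cnt` takes the values: 0

Answer: 0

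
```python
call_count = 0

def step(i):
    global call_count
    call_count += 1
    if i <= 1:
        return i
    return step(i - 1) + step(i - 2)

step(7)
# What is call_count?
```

Calls(i) = 1 + Calls(i-1) + Calls(i-2); Calls(0)=Calls(1)=1. For i=7 this gives 41.

Answer: 41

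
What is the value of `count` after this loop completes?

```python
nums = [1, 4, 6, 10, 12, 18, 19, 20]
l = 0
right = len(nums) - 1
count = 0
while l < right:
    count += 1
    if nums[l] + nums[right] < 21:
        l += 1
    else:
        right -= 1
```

Steps to find pair summing to 21
`count` takes the values: 0 → 1 → 2 → 3 → 4 → 5 → 6 → 7

Answer: 7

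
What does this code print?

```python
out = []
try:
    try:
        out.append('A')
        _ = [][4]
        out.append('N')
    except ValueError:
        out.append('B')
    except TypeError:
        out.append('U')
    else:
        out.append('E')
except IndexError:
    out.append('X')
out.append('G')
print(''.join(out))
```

Execution trace: 'A' (inner try body) → 'X' (outer except IndexError) → 'G' (after the try/except). Output: AXG

Answer: AXG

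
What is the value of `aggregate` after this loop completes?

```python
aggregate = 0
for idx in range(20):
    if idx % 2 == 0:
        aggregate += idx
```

Sum of even numbers 0 to 19
`aggregate` takes the values: 0 → 2 → 6 → 12 → 20 → 30 → 42 → 56 → 72 → 90

Answer: 90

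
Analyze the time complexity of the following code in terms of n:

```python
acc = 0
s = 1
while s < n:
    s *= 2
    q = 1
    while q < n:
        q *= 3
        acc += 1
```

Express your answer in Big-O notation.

Each loop level contributes: log n × log n. Multiplying the contributions gives O(log² n).

Answer: O(log² n)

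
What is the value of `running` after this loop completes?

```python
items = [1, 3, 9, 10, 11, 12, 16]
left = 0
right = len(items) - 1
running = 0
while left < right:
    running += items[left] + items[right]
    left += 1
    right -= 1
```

Sum of pairs from ends
`running` takes the values: 0 → 17 → 32 → 52

Answer: 52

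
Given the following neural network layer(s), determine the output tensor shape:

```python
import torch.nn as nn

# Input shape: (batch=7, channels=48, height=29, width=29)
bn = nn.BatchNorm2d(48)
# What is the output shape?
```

Input: (7, 48, 29, 29) -> Output: (7, 48, 29, 29)

Answer: (7, 48, 29, 29)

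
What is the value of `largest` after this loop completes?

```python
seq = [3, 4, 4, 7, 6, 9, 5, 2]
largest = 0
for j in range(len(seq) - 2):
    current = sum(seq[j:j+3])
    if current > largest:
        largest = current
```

Max sum of 3-element window in [3, 4, 4, 7, 6, 9, 5, 2]
`largest` takes the values: 0 → 11 → 15 → 17 → 22

Answer: 22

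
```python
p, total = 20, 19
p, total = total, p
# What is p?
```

Trace:
`p, total = 20, 19` → p = 20; total = 19
`p, total = total, p` → p = 19; total = 20
So p = 19

Answer: 19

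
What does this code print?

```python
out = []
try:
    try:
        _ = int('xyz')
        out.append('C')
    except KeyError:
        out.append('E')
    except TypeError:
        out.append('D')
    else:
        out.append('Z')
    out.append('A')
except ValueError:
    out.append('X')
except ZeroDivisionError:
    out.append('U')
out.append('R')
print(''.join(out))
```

Execution trace: 'X' (except ValueError) → 'R' (after the try/except). Output: XR

Answer: XR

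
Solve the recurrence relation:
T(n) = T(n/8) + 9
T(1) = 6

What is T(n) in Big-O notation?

Each step divides n by 8 and adds 9. After log_8(n) steps we reach T(1)=6. So T(n) = 9·log_8(n) + 6 = O(log n).

Answer: O(log n)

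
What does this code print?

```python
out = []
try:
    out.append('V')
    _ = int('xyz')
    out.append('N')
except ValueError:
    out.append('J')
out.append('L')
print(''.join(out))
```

Execution trace: 'V' (try body) → 'J' (except ValueError) → 'L' (after the try/except). Output: VJL

Answer: VJL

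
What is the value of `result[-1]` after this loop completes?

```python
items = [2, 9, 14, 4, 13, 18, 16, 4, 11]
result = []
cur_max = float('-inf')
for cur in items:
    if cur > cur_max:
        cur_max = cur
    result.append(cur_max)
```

Running max ends at 18
`result` takes the values: [] → [2] → [2, 9] → [2, 9, 14] → [2, 9, 14, 14] → [2, 9, 14, 14, 14] → [2, 9, 14, 14, 14, 18] → [2, 9, 14, 14, 14, 18, 18] → [2, 9, 14, 14, 14, 18, 18, 18] → [2, 9, 14, 14, 14, 18, 18, 18, 18]
So `result[-1]` = 18

Answer: 18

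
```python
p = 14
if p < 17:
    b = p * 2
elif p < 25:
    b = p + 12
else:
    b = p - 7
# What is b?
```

Trace:
`p = 14` → p = 14
`if p < 17: ...` → p < 17 is True → b = 28
So b = 28

Answer: 28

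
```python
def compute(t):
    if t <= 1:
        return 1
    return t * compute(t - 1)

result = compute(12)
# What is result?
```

compute(12) = 12 * 11 * 10 * 9 * 8 * 7 * 6 * 5 * 4 * 3 * 2 * 1 = 479001600

Answer: 479001600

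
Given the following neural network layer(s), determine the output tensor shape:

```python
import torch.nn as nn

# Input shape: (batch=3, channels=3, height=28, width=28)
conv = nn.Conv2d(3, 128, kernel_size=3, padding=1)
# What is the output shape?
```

Input: (3, 3, 28, 28) -> Output: (3, 128, 28, 28)

Answer: (3, 128, 28, 28)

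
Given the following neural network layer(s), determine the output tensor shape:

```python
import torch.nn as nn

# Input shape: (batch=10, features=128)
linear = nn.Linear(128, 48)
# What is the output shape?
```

Input: (10, 128) -> Output: (10, 48)

Answer: (10, 48)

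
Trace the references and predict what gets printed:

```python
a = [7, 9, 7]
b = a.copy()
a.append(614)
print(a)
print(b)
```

Key concept: list.copy() creates independent copy.
Step by step:
`a = [7, 9, 7]` → a = [7, 9, 7]
`b = a.copy()` → b = [7, 9, 7]
`a.append(614)` → a = [7, 9, 7, 614]
`print(a)` → prints [7, 9, 7, 614]
`print(b)` → prints [7, 9, 7]

Answer:
[7, 9, 7, 614]
[7, 9, 7]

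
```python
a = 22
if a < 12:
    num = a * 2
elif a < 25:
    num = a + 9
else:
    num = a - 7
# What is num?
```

Trace:
`a = 22` → a = 22
`if a < 12: ...` → a < 12 is False, a < 25 is True → num = 31
So num = 31

Answer: 31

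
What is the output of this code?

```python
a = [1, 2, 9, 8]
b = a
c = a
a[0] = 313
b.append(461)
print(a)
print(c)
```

Key concept: multiple aliases.
Step by step:
`a = [1, 2, 9, 8]` → a = [1, 2, 9, 8]
`b = a` → b = [1, 2, 9, 8] (same object as a)
`c = a` → c = [1, 2, 9, 8] (same object as a, b)
`a[0] = 313` → a = [313, 2, 9, 8] (same object as b, c); b = [313, 2, 9, 8] (same object as a, c); c = [313, 2, 9, 8] (same object as a, b)
`b.append(461)` → a = [313, 2, 9, 8, 461] (same object as b, c); b = [313, 2, 9, 8, 461] (same object as a, c); c = [313, 2, 9, 8, 461] (same object as a, b)
`print(a)` → prints [313, 2, 9, 8, 461]
`print(c)` → prints [313, 2, 9, 8, 461]

Answer:
[313, 2, 9, 8, 461]
[313, 2, 9, 8, 461]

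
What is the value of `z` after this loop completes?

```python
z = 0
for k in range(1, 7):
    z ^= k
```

XOR of 1 to 6
`z` takes the values: 0 → 1 → 3 → 0 → 4 → 1 → 7

Answer: 7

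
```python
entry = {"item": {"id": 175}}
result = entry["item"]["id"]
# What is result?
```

Trace:
`entry = {"item": {"id": 175}}` → entry = {'item': {'id': 175}}
`result = entry["item"]["id"]` → result = 175
So result = 175

Answer: 175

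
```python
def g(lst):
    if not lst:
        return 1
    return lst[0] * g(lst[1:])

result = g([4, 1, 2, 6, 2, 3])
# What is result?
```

Product over [4, 1, 2, 6, 2, 3] = 4 * 1 * 2 * 6 * 2 * 3 = 288

Answer: 288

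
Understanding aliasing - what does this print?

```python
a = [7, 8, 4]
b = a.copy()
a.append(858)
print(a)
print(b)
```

Key concept: list.copy() creates independent copy.
Step by step:
`a = [7, 8, 4]` → a = [7, 8, 4]
`b = a.copy()` → b = [7, 8, 4]
`a.append(858)` → a = [7, 8, 4, 858]
`print(a)` → prints [7, 8, 4, 858]
`print(b)` → prints [7, 8, 4]

Answer:
[7, 8, 4, 858]
[7, 8, 4]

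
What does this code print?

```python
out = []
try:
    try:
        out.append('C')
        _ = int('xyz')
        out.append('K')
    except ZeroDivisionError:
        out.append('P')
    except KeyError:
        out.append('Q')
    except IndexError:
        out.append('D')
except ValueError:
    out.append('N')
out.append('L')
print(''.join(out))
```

Execution trace: 'C' (inner try body) → 'N' (outer except ValueError) → 'L' (after the try/except). Output: CNL

Answer: CNL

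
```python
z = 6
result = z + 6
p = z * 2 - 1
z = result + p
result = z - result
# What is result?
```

Trace:
`z = 6` → z = 6
`result = z + 6` → result = 12
`p = z * 2 - 1` → p = 11
`z = result + p` → z = 23
`result = z - result` → result = 11
So result = 11

Answer: 11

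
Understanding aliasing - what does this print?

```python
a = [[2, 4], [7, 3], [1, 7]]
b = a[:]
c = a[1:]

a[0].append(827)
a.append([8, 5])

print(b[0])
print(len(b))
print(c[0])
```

Key concept: slice with nested mutation.
Step by step:
`a = [[2, 4], [7, 3], [1, 7]]` → a = [[2, 4], [7, 3], [1, 7]]
`b = a[:]` → b = [[2, 4], [7, 3], [1, 7]]
`c = a[1:]` → c = [[7, 3], [1, 7]]
`a[0].append(827)` → a = [[2, 4, 827], [7, 3], [1, 7]]; b = [[2, 4, 827], [7, 3], [1, 7]]
`a.append([8, 5])` → a = [[2, 4, 827], [7, 3], [1, 7], [8, 5]]
`print(b[0])` → prints [2, 4, 827]
`print(len(b))` → prints 3
`print(c[0])` → prints [7, 3]

Answer:
[2, 4, 827]
3
[7, 3]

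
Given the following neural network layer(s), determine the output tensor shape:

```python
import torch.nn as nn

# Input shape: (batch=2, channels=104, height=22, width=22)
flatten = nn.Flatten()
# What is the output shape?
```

Input: (2, 104, 22, 22) -> Output: (2, 50336)

Answer: (2, 50336)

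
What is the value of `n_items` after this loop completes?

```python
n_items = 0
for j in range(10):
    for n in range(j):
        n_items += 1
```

Triangle number: 0+1+2+...+9
`n_items` takes the values: 0 → 1 → 2 → 3 → 4 → 5 → 6 → 7 → 8 → 9 → 10 → 11 → 12 → 13 → 14 → 15 → 16 → 17 → 18 → 19 → 20 → 21 → 22 → 23 → 24 → 25 → 26 → 27 → 28 → 29 → … → 41 → 42 → 43 → 44 → 45

Answer: 45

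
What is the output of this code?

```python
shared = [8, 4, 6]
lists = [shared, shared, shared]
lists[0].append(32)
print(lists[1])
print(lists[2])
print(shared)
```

Key concept: list of same reference.
Step by step:
`shared = [8, 4, 6]` → shared = [8, 4, 6]
`lists = [shared, shared, shared]` → lists = [[8, 4, 6], [8, 4, 6], [8, 4, 6]]
`lists[0].append(32)` → shared = [8, 4, 6, 32]; lists = [[8, 4, 6, 32], [8, 4, 6, 32], [8, 4, 6, 32]]
`print(lists[1])` → prints [8, 4, 6, 32]
`print(lists[2])` → prints [8, 4, 6, 32]
`print(shared)` → prints [8, 4, 6, 32]

Answer:
[8, 4, 6, 32]
[8, 4, 6, 32]
[8, 4, 6, 32]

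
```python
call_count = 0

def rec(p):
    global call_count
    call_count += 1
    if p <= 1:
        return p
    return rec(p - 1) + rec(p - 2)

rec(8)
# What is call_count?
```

Calls(p) = 1 + Calls(p-1) + Calls(p-2); Calls(0)=Calls(1)=1. For p=8 this gives 67.

Answer: 67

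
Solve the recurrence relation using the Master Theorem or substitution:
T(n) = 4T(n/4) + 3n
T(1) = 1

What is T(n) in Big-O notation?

By Master Theorem: a=4, b=4, f(n)=3n. Since log_4(4) = 1 and f(n) = Θ(n^1), Case 2 applies. T(n) = O(n log n).

Answer: O(n log n)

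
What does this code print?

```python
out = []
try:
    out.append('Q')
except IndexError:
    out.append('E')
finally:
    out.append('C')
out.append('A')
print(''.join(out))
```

Execution trace: 'Q' (try body, no exception) → 'C' (finally) → 'A' (after the try/except). Output: QCA

Answer: QCA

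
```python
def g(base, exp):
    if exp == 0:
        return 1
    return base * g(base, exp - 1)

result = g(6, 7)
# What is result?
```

g(6, 7) = 6 * 6 * 6 * 6 * 6 * 6 * 6 = 279936

Answer: 279936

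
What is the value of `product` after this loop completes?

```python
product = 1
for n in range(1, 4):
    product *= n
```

3! = 6
`product` takes the values: 1 → 2 → 6

Answer: 6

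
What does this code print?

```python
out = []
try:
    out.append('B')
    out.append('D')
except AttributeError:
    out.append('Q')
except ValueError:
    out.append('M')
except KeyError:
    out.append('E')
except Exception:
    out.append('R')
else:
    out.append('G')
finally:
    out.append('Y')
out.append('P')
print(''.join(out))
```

Execution trace: 'B' (try body) → 'D' (try body, no exception) → 'G' (else) → 'Y' (finally) → 'P' (after the try/except). Output: BDGYP

Answer: BDGYP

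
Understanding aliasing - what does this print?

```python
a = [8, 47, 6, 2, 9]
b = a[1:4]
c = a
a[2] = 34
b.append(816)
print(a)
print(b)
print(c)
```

Key concept: slice vs alias.
Step by step:
`a = [8, 47, 6, 2, 9]` → a = [8, 47, 6, 2, 9]
`b = a[1:4]` → b = [47, 6, 2]
`c = a` → c = [8, 47, 6, 2, 9] (same object as a)
`a[2] = 34` → a = [8, 47, 34, 2, 9] (same object as c); c = [8, 47, 34, 2, 9] (same object as a)
`b.append(816)` → b = [47, 6, 2, 816]
`print(a)` → prints [8, 47, 34, 2, 9]
`print(b)` → prints [47, 6, 2, 816]
`print(c)` → prints [8, 47, 34, 2, 9]

Answer:
[8, 47, 34, 2, 9]
[47, 6, 2, 816]
[8, 47, 34, 2, 9]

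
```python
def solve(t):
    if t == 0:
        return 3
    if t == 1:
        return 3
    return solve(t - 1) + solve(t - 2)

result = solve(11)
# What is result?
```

Build up from base cases: solve(0)=3, solve(1)=3, solve(2)=6, solve(3)=9, solve(4)=15, solve(5)=24, solve(6)=39, ..., solve(11)=432

Answer: 432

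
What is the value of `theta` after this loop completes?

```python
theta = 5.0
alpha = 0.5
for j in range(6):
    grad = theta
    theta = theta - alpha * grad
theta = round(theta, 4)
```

Gradient descent: w = 5.0 * (1 - 0.5)^6
`theta` takes the values: 5.0 → 2.5 → 1.25 → 0.625 → 0.3125 → 0.15625 → 0.078125 → 0.0781

Answer: 0.0781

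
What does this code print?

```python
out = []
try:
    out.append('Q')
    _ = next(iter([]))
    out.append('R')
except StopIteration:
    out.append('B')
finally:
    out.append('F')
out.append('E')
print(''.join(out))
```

Execution trace: 'Q' (try body) → 'B' (except StopIteration) → 'F' (finally) → 'E' (after the try/except). Output: QBFE

Answer: QBFE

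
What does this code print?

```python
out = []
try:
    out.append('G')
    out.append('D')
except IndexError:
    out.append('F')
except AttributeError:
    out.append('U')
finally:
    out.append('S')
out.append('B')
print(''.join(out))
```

Execution trace: 'G' (try body) → 'D' (try body, no exception) → 'S' (finally) → 'B' (after the try/except). Output: GDSB

Answer: GDSB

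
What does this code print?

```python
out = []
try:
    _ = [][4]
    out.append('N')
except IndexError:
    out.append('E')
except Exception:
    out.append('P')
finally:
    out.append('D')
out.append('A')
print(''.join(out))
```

Execution trace: 'E' (except IndexError) → 'D' (finally) → 'A' (after the try/except). Output: EDA

Answer: EDA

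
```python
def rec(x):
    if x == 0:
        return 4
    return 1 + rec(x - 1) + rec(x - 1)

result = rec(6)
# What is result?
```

rec(x) = 1 + 2·rec(x-1), rec(0)=4. Closed form: (4+1)·2^6 - 1 = 319.

Answer: 319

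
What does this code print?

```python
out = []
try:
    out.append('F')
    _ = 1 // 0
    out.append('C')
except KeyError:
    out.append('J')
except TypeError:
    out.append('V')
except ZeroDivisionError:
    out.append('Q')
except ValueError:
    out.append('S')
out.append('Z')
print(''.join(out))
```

Execution trace: 'F' (try body) → 'Q' (except ZeroDivisionError) → 'Z' (after the try/except). Output: FQZ

Answer: FQZ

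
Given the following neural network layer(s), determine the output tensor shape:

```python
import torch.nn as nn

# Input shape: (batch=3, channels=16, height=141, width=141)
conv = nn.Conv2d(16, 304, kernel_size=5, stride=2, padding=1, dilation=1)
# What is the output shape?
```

Input: (3, 16, 141, 141) -> Output: (3, 304, 70, 70)

Answer: (3, 304, 70, 70)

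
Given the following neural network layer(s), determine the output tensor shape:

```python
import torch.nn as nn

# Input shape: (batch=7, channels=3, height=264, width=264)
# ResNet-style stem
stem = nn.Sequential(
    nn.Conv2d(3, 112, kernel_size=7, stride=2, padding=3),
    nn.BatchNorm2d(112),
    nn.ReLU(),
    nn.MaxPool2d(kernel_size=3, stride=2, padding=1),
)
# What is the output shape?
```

Input: (7, 3, 264, 264) -> after Conv2d 7x7 stride=2: (7, 112, 132, 132) -> Output: (7, 112, 66, 66)

Answer: (7, 112, 66, 66)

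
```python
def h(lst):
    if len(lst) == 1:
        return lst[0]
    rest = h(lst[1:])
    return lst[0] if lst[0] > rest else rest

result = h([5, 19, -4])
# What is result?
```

Recursive max over [5, 19, -4] = 19

Answer: 19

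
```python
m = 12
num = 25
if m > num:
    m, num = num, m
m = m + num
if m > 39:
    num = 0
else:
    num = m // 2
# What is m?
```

Trace:
`m = 12` → m = 12
`num = 25` → num = 25
`if m > num: ...` → m > num is False → no variable changes
`m = m + num` → m = 37
`if m > 39: ...` → m > 39 is False, take else branch → num = 18
So m = 37

Answer: 37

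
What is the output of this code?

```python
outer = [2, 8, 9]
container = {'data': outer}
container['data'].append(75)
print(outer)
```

Key concept: dict holds reference to list.
Step by step:
`outer = [2, 8, 9]` → outer = [2, 8, 9]
`container = {'data': outer}` → container = {'data': [2, 8, 9]}
`container['data'].append(75)` → outer = [2, 8, 9, 75]; container = {'data': [2, 8, 9, 75]}
`print(outer)` → prints [2, 8, 9, 75]

Answer: [2, 8, 9, 75]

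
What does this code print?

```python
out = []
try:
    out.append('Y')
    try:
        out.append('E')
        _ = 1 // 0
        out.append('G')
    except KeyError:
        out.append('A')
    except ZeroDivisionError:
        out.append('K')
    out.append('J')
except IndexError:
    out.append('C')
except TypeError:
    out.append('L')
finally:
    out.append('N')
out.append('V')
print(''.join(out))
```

Execution trace: 'Y' (try body) → 'E' (inner try body) → 'K' (inner except ZeroDivisionError) → 'J' (try body, no exception) → 'N' (finally) → 'V' (after the try/except). Output: YEKJNV

Answer: YEKJNV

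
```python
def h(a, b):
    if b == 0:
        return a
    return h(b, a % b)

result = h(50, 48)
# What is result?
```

h(50, 48) -> h(48, 2) -> h(2, 0) -> 2

Answer: 2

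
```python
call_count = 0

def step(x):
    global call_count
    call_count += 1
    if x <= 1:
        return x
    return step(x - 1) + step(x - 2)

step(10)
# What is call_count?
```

Calls(x) = 1 + Calls(x-1) + Calls(x-2); Calls(0)=Calls(1)=1. For x=10 this gives 177.

Answer: 177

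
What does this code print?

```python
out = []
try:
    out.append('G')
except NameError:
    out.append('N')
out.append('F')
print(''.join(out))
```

Execution trace: 'G' (try body, no exception) → 'F' (after the try/except). Output: GF

Answer: GF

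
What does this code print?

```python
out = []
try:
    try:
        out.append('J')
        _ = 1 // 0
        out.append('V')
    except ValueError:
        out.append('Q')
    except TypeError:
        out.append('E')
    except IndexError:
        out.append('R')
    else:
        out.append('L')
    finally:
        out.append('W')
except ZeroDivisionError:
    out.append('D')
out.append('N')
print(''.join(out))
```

Execution trace: 'J' (try body) → 'W' (finally) → 'D' (outer except ZeroDivisionError) → 'N' (after the try/except). Output: JWDN

Answer: JWDN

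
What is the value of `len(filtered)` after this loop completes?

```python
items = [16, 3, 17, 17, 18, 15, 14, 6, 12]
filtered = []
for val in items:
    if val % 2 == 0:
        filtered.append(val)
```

Count even numbers in [16, 3, 17, 17, 18, 15, 14, 6, 12]
`filtered` takes the values: [] → [16] → [16, 18] → [16, 18, 14] → [16, 18, 14, 6] → [16, 18, 14, 6, 12]
So `len(filtered)` = 5

Answer: 5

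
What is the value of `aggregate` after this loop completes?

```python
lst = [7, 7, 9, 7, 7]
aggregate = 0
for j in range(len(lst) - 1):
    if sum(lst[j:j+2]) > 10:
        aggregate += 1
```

Count windows with sum > 10
`aggregate` takes the values: 0 → 1 → 2 → 3 → 4

Answer: 4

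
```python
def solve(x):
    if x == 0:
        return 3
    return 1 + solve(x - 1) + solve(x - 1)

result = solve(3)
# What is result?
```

solve(x) = 1 + 2·solve(x-1), solve(0)=3. Closed form: (3+1)·2^3 - 1 = 31.

Answer: 31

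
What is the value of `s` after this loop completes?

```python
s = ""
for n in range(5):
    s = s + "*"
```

Repeat '*' 5 times
`s` takes the values: "" → "*" → "**" → "***" → "****" → "*****"

Answer: "*****"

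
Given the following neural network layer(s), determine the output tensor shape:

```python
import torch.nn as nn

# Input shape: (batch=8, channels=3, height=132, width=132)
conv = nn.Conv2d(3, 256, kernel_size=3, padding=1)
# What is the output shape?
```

Input: (8, 3, 132, 132) -> Output: (8, 256, 132, 132)

Answer: (8, 256, 132, 132)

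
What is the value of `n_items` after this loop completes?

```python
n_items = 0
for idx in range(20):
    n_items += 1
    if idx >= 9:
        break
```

Loop breaks when idx reaches 9, n_items is 10
`n_items` takes the values: 0 → 1 → 2 → 3 → 4 → 5 → 6 → 7 → 8 → 9 → 10

Answer: 10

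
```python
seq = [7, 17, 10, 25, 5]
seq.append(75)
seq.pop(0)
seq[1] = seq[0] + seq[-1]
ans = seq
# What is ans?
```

Trace:
`seq = [7, 17, 10, 25, 5]` → seq = [7, 17, 10, 25, 5]
`seq.append(75)` → seq = [7, 17, 10, 25, 5, 75]
`seq.pop(0)` → seq = [17, 10, 25, 5, 75]
`seq[1] = seq[0] + seq[-1]` → seq = [17, 92, 25, 5, 75]
`ans = seq` → ans = [17, 92, 25, 5, 75]
So ans = [17, 92, 25, 5, 75]

Answer: [17, 92, 25, 5, 75]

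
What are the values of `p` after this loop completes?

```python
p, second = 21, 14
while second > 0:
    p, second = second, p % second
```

GCD of 21 and 14
`p` takes the values: 21 → 14 → 7

Answer: 7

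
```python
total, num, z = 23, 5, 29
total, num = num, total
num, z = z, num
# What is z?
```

Trace:
`total, num, z = 23, 5, 29` → total = 23; num = 5; z = 29
`total, num = num, total` → total = 5; num = 23
`num, z = z, num` → num = 29; z = 23
So z = 23

Answer: 23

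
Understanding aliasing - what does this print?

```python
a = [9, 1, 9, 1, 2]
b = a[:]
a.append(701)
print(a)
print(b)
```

Key concept: slice [:] creates copy.
Step by step:
`a = [9, 1, 9, 1, 2]` → a = [9, 1, 9, 1, 2]
`b = a[:]` → b = [9, 1, 9, 1, 2]
`a.append(701)` → a = [9, 1, 9, 1, 2, 701]
`print(a)` → prints [9, 1, 9, 1, 2, 701]
`print(b)` → prints [9, 1, 9, 1, 2]

Answer:
[9, 1, 9, 1, 2, 701]
[9, 1, 9, 1, 2]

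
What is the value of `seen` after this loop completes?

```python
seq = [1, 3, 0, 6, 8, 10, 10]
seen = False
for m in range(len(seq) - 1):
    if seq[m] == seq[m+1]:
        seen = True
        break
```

Check consecutive duplicates in [1, 3, 0, 6, 8, 10, 10]
`seen` takes the values: False → True

Answer: True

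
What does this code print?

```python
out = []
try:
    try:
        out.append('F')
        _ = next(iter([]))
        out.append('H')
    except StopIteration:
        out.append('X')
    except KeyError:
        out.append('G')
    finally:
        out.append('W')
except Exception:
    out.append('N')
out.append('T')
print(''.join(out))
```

Execution trace: 'F' (inner try body) → 'X' (inner except StopIteration) → 'W' (inner finally) → 'T' (after the try/except). Output: FXWT

Answer: FXWT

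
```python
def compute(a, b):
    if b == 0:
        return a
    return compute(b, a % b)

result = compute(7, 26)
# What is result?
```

compute(7, 26) -> compute(26, 7) -> compute(7, 5) -> compute(5, 2) -> compute(2, 1) -> compute(1, 0) -> 1

Answer: 1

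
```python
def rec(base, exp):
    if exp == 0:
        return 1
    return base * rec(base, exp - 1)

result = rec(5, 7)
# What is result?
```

rec(5, 7) = 5 * 5 * 5 * 5 * 5 * 5 * 5 = 78125

Answer: 78125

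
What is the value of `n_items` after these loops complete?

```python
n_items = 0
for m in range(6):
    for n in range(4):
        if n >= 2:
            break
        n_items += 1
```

Inner breaks at 2, outer runs 6 times
`n_items` takes the values: 0 → 1 → 2 → 3 → 4 → 5 → 6 → 7 → 8 → 9 → 10 → 11 → 12

Answer: 12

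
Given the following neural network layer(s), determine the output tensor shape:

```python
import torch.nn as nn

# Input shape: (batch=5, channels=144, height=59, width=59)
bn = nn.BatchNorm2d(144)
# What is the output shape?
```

Input: (5, 144, 59, 59) -> Output: (5, 144, 59, 59)

Answer: (5, 144, 59, 59)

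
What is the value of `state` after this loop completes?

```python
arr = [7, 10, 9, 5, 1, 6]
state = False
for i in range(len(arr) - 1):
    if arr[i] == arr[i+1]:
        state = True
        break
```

Check consecutive duplicates in [7, 10, 9, 5, 1, 6]
`state` takes the values: False

Answer: False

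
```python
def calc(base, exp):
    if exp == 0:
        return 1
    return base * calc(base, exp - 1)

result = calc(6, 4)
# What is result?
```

calc(6, 4) = 6 * 6 * 6 * 6 = 1296

Answer: 1296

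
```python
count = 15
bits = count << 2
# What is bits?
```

Trace:
`count = 15` → count = 15
`bits = count << 2` → bits = 60
So bits = 60

Answer: 60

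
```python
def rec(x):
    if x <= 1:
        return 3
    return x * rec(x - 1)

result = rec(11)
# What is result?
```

rec(11) = 11 * 10 * 9 * 8 * 7 * 6 * 5 * 4 * 3 * 2 * 3 = 119750400

Answer: 119750400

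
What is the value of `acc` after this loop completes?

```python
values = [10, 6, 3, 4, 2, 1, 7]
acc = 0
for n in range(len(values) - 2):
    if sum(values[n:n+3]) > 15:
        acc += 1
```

Count windows with sum > 15
`acc` takes the values: 0 → 1

Answer: 1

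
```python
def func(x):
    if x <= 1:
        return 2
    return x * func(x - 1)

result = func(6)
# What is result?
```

func(6) = 6 * 5 * 4 * 3 * 2 * 2 = 1440

Answer: 1440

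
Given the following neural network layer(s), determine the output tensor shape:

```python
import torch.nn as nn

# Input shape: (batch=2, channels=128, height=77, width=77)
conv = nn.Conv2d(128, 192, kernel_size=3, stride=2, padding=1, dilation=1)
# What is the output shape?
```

Input: (2, 128, 77, 77) -> Output: (2, 192, 39, 39)

Answer: (2, 192, 39, 39)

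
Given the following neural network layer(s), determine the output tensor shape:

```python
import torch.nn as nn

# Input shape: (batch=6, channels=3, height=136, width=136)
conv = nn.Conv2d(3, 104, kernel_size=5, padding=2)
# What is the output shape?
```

Input: (6, 3, 136, 136) -> Output: (6, 104, 136, 136)

Answer: (6, 104, 136, 136)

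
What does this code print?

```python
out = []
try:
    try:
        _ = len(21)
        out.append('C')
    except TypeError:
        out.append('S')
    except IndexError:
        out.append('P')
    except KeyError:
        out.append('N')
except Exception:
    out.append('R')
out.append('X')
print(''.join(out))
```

Execution trace: 'S' (inner except TypeError) → 'X' (after the try/except). Output: SX

Answer: SX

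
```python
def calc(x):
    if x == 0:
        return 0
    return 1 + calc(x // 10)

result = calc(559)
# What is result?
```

Count of digits of 559: 3

Answer: 3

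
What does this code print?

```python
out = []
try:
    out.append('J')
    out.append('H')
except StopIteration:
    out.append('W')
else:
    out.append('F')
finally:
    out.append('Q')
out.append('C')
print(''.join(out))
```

Execution trace: 'J' (try body) → 'H' (try body, no exception) → 'F' (else) → 'Q' (finally) → 'C' (after the try/except). Output: JHFQC

Answer: JHFQC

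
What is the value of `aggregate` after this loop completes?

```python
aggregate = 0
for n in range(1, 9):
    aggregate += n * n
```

Sum of squares 1² to 8² = 204
`aggregate` takes the values: 0 → 1 → 5 → 14 → 30 → 55 → 91 → 140 → 204

Answer: 204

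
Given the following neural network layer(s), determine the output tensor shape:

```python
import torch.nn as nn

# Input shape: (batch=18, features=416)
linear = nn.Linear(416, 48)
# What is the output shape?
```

Input: (18, 416) -> Output: (18, 48)

Answer: (18, 48)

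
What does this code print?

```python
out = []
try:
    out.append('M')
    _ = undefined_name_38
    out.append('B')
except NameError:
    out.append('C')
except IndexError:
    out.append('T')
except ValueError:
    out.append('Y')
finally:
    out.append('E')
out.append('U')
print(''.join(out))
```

Execution trace: 'M' (try body) → 'C' (except NameError) → 'E' (finally) → 'U' (after the try/except). Output: MCEU

Answer: MCEU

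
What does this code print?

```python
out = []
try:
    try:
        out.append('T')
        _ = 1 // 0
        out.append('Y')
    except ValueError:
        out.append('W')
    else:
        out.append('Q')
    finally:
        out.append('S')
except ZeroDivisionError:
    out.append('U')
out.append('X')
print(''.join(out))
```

Execution trace: 'T' (try body) → 'S' (finally) → 'U' (outer except ZeroDivisionError) → 'X' (after the try/except). Output: TSUX

Answer: TSUX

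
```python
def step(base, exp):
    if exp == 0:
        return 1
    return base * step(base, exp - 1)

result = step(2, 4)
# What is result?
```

step(2, 4) = 2 * 2 * 2 * 2 = 16

Answer: 16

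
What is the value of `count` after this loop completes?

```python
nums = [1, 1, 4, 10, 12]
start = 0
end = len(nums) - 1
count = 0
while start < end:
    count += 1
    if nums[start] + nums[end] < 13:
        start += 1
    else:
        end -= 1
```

Steps to find pair summing to 13
`count` takes the values: 0 → 1 → 2 → 3 → 4

Answer: 4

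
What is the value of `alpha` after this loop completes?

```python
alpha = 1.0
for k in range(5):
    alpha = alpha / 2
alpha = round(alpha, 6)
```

Halving LR 5 times: 1 / 2^5
`alpha` takes the values: 1.0 → 0.5 → 0.25 → 0.125 → 0.0625 → 0.03125

Answer: 0.03125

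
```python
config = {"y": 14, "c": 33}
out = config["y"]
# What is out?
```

Trace:
`config = {"y": 14, "c": 33}` → config = {'y': 14, 'c': 33}
`out = config["y"]` → out = 14
So out = 14

Answer: 14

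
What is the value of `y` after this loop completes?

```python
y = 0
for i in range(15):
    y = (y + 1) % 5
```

Increment mod 5, 15 times = 0
`y` takes the values: 0 → 1 → 2 → 3 → 4 → 0 → 1 → 2 → 3 → 4 → 0 → 1 → 2 → 3 → 4 → 0

Answer: 0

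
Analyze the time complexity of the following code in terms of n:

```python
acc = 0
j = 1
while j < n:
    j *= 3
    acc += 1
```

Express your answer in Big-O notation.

Each loop level contributes: log n. Multiplying the contributions gives O(log n).

Answer: O(log n)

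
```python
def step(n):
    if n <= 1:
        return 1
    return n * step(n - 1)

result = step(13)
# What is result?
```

step(13) = 13 * 12 * 11 * 10 * 9 * 8 * 7 * 6 * 5 * 4 * 3 * 2 * 1 = 6227020800

Answer: 6227020800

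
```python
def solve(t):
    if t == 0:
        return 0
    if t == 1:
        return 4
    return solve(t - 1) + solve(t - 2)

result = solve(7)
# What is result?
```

Build up from base cases: solve(0)=0, solve(1)=4, solve(2)=4, solve(3)=8, solve(4)=12, solve(5)=20, solve(6)=32, ..., solve(7)=52

Answer: 52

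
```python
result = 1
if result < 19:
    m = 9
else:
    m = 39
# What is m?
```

Trace:
`result = 1` → result = 1
`if result < 19: ...` → result < 19 is True → m = 9
So m = 9

Answer: 9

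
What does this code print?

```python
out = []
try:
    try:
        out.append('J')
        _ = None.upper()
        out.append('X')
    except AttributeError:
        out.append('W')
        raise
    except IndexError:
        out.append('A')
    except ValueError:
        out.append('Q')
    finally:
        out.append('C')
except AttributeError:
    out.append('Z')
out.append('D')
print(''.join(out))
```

Execution trace: 'J' (inner try body) → 'W' (inner except AttributeError) → 'C' (inner finally) → 'Z' (outer except AttributeError) → 'D' (after the try/except). Output: JWCZD

Answer: JWCZD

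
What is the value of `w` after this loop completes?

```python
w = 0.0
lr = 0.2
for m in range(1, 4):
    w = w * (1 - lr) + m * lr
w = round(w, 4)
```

Moving average with lr=0.2
`w` takes the values: 0.0 → 0.2 → 0.56 → 1.048

Answer: 1.048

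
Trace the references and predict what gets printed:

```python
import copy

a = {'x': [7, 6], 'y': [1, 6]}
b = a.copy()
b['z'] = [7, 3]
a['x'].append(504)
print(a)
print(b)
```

Key concept: shallow copy of dict with mutable values.
Step by step:
`a = {'x': [7, 6], 'y': [1, 6]}` → a = {'x': [7, 6], 'y': [1, 6]}
`b = a.copy()` → b = {'x': [7, 6], 'y': [1, 6]}
`b['z'] = [7, 3]` → b = {'x': [7, 6], 'y': [1, 6], 'z': [7, 3]}
`a['x'].append(504)` → a = {'x': [7, 6, 504], 'y': [1, 6]}; b = {'x': [7, 6, 504], 'y': [1, 6], 'z': [7, 3]}
`print(a)` → prints {'x': [7, 6, 504], 'y': [1, 6]}
`print(b)` → prints {'x': [7, 6, 504], 'y': [1, 6], 'z': [7, 3]}

Answer:
{'x': [7, 6, 504], 'y': [1, 6]}
{'x': [7, 6, 504], 'y': [1, 6], 'z': [7, 3]}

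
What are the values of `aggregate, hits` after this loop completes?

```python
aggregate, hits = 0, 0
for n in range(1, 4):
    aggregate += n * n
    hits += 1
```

Sum of squares and count
`aggregate, hits` takes the values: (0, 0) → (1, 0) → (1, 1) → (5, 1) → (5, 2) → (14, 2) → (14, 3)

Answer: 14, 3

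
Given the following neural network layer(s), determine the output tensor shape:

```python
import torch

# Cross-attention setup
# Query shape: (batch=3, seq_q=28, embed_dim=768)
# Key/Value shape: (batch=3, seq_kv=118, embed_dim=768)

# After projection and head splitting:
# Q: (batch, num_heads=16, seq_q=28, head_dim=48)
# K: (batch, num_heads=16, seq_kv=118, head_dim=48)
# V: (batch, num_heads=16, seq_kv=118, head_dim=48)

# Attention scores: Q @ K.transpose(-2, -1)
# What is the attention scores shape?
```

Input: (3, 28, 768) -> Output: (3, 16, 28, 118)

Answer: (3, 16, 28, 118)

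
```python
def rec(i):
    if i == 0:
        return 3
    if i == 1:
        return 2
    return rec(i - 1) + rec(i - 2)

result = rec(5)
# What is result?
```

Build up from base cases: rec(0)=3, rec(1)=2, rec(2)=5, rec(3)=7, rec(4)=12, rec(5)=19

Answer: 19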